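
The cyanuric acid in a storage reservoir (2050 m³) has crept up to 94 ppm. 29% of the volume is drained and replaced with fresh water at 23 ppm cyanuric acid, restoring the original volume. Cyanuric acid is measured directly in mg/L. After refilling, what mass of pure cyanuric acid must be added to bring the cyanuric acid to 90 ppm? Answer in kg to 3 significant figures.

34.0 kg

Volume: 2050 m³ = 2,050,000 L.
After draining 29% and refilling: 94 × 0.71 + 23 × 0.29 = 73.41 ppm.
Deficit to target: 90 − 73.41 = 16.59 mg/L.
Mass: 16.59 mg/L × 2,050,000 L = 34,010 g cyanuric acid.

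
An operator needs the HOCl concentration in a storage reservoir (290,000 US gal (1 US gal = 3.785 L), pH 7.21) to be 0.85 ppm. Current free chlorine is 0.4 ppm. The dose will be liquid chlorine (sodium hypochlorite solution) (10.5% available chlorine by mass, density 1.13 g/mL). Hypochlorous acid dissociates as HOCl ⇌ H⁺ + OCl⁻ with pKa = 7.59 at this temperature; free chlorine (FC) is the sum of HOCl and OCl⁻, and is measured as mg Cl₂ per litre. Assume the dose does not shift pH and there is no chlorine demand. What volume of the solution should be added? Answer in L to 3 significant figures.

Volume: 290,000 US gal × 3.785 L/gal = 1,097,650 L.
[OCl⁻]/[HOCl] = 10^(pH − pKa) = 10^(7.21 − 7.59) = 0.4169; fraction as HOCl = 1/(1 + 0.4169) = 0.7058.
Free chlorine required for 0.85 ppm HOCl: 0.85 / 0.7058 = 1.204 ppm.
FC to add: 1.204 − 0.4 = 0.8043 mg/L as Cl₂.
Cl₂ equivalent: 0.8043 mg/L × 1,097,650 L = 882.9 g.
Product at 10.5% available Cl: 882.9 / 0.105 = 8408 g.
Volume: 8408 g ÷ 1.13 g/mL = 7441 mL.

7.44 L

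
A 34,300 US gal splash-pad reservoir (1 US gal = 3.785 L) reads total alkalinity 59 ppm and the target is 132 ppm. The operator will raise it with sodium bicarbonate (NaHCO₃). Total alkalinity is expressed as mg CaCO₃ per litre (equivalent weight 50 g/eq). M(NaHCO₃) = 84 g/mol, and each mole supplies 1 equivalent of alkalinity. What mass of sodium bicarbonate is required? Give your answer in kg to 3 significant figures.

15.9 kg

Volume: 34,300 US gal × 3.785 L/gal = 129,826 L.
Alkalinity to add: (132 − 59) = 73 mg/L as CaCO₃ × 129,826 L = 9477 g as CaCO₃.
Equivalents: 9477 g ÷ 50 g/eq = 189.5 eq.
NaHCO₃ supplies 1 eq per mole → 189.5 mol.
Mass: 189.5 mol × 84 g/mol = 15,920 g.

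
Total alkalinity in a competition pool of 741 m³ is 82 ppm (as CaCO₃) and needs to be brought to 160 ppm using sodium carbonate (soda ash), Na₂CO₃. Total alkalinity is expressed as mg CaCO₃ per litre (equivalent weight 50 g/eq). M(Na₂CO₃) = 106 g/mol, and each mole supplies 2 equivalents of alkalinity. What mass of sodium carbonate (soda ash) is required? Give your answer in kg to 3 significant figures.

61.3 kg

Volume: 741 m³ = 741,000 L.
Alkalinity to add: (160 − 82) = 78 mg/L as CaCO₃ × 741,000 L = 57,800 g as CaCO₃.
Equivalents: 57,800 g ÷ 50 g/eq = 1156 eq.
Each mole of Na₂CO₃ supplies 2 eq, so 1156 / 2 = 578 mol.
Mass: 578 mol × 106 g/mol = 61,270 g.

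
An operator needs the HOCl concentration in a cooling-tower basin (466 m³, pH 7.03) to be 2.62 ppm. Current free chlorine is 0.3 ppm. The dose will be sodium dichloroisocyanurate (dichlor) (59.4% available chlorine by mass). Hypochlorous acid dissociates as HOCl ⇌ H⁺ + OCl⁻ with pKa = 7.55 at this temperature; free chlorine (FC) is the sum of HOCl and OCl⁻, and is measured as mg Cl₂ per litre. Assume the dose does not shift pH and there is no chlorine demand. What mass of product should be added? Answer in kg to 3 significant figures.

Volume: 466 m³ = 466,000 L.
[OCl⁻]/[HOCl] = 10^(pH − pKa) = 10^(7.03 − 7.55) = 0.302; fraction as HOCl = 1/(1 + 0.302) = 0.7681.
Free chlorine required for 2.62 ppm HOCl: 2.62 / 0.7681 = 3.411 ppm.
FC to add: 3.411 − 0.3 = 3.111 mg/L as Cl₂.
Cl₂ equivalent: 3.111 mg/L × 466,000 L = 1450 g.
Product at 59.4% available Cl: 1450 / 0.594 = 2441 g.

2.44 kg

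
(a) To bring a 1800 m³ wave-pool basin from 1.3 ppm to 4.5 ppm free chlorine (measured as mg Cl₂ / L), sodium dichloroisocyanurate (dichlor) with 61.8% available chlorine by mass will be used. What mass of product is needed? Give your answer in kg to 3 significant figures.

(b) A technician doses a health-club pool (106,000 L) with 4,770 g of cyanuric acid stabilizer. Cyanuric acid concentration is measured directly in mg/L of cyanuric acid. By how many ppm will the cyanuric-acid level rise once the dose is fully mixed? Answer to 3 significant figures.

(a) Volume: 1800 m³ = 1,800,000 L.
(a) Chlorine deficit: 4.5 − 1.3 = 3.2 ppm = 3.2 mg/L as Cl₂.
(a) Cl₂ equivalent needed: 3.2 mg/L × 1,800,000 L = 5,760,000 mg = 5760 g.
(a) Product at 61.8% available chlorine: 5760 / 0.618 = 9320 g.

(b) Rise: 4,770 g / 106,000 L × 1000 = 45 mg/L.

(a) 9.32 kg; (b) 45.0 ppm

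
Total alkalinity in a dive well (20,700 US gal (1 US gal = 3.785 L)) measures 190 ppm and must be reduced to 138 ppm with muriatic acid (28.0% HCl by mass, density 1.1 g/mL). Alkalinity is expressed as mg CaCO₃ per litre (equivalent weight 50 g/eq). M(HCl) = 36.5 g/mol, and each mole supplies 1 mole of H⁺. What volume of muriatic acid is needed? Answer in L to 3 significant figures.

9.66 L

Volume: 20,700 US gal × 3.785 L/gal = 78,350 L.
Alkalinity to neutralize: (190 − 138) = 52 mg/L as CaCO₃ × 78,350 L = 4074 g as CaCO₃.
Equivalents of H⁺ required: 4074 ÷ 50 g/eq = 81.48 eq = 81.48 mol HCl.
Mass of HCl: 81.48 × 36.5 = 2974 g.
Mass of 28.0% solution: 2974 / 0.28 = 10,620 g.
Volume: 10,620 g ÷ 1.1 g/mL = 9656 mL.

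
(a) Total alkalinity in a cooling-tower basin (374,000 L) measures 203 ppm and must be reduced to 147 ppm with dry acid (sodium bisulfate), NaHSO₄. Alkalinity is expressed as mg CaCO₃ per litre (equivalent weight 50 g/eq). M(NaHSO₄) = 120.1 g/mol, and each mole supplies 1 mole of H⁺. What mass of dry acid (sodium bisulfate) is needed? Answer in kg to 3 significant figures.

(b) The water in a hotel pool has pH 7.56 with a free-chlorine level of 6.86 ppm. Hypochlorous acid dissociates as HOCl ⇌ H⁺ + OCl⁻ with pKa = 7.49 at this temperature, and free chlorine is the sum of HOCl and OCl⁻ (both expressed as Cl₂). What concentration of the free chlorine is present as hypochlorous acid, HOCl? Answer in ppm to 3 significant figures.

(a) Alkalinity to neutralize: (203 − 147) = 56 mg/L as CaCO₃ × 374,000 L = 20,940 g as CaCO₃.
(a) Equivalents of H⁺ required: 20,940 ÷ 50 g/eq = 418.9 eq = 418.9 mol NaHSO₄.
(a) Mass of NaHSO₄: 418.9 × 120.1 = 50,310 g.

(b) [OCl⁻]/[HOCl] = 10^(pH − pKa) = 10^(7.56 − 7.49) = 10^0.07 = 1.175.
(b) Fraction as HOCl = 1 / (1 + 1.175) = 0.4598.
(b) HOCl = 0.4598 × 6.86 ppm = 3.154 ppm.

(a) 50.3 kg; (b) 3.15 ppm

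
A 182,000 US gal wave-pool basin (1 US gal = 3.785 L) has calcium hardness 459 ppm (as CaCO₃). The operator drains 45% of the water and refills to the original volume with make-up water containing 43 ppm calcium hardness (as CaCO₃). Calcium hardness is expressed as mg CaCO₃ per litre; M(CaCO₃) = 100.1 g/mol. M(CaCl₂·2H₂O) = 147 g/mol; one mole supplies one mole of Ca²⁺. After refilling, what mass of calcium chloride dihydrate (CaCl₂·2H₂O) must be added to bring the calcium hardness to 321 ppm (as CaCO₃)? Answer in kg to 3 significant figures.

Volume: 182,000 US gal × 3.785 L/gal = 688,870 L.
After draining 45% and refilling: 459 × 0.55 + 43 × 0.45 = 271.8 ppm.
Deficit to target: 321 − 271.8 = 49.2 mg/L.
As CaCO₃: 49.2 mg/L × 688,870 L = 33,890 g; ÷ 100.1 = 338.6 mol Ca²⁺.
Mass: 338.6 × 147 = 49,770 g.

49.8 kg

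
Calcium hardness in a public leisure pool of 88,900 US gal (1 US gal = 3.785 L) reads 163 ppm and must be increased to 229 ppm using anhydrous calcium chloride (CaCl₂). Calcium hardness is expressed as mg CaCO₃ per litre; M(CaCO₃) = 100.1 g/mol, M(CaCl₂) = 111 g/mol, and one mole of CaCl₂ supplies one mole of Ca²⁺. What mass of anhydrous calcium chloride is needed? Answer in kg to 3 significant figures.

24.6 kg

Volume: 88,900 US gal × 3.785 L/gal = 336,486 L.
Hardness to add: (229 − 163) = 66 mg/L as CaCO₃ × 336,486 L = 22,210 g as CaCO₃.
Moles of Ca²⁺ (1 mol Ca²⁺ ≡ 1 mol CaCO₃): 22,210 / 100.1 g/mol = 221.9 mol.
Mass of CaCl₂: 221.9 × 111 = 24,630 g.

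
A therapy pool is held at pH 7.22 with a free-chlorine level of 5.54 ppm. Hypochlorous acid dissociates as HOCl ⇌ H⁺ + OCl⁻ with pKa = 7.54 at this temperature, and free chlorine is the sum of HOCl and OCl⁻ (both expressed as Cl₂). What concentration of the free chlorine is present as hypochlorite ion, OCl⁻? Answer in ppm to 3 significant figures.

1.79 ppm

[OCl⁻]/[HOCl] = 10^(pH − pKa) = 10^(7.22 − 7.54) = 10^-0.32 = 0.4786.
Fraction as HOCl = 1 / (1 + 0.4786) = 0.6763.
OCl⁻ = (1 − 0.6763) × 5.54 ppm = 1.793 ppm.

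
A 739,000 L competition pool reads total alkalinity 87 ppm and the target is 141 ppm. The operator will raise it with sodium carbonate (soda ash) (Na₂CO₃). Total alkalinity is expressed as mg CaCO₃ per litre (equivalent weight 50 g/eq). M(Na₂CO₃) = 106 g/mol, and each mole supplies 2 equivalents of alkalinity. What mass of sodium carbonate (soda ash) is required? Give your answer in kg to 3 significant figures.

Alkalinity to add: (141 − 87) = 54 mg/L as CaCO₃ × 739,000 L = 39,910 g as CaCO₃.
Equivalents: 39,910 g ÷ 50 g/eq = 798.1 eq.
Each mole of Na₂CO₃ supplies 2 eq, so 798.1 / 2 = 399.1 mol.
Mass: 399.1 mol × 106 g/mol = 42,300 g.

42.3 kg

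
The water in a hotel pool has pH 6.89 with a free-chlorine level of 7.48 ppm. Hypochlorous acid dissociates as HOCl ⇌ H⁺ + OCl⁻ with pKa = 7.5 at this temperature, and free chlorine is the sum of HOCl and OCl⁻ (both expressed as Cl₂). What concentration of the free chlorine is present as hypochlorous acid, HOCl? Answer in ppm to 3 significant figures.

[OCl⁻]/[HOCl] = 10^(pH − pKa) = 10^(6.89 − 7.5) = 10^-0.61 = 0.2455.
Fraction as HOCl = 1 / (1 + 0.2455) = 0.8029.
HOCl = 0.8029 × 7.48 ppm = 6.006 ppm.

6.01 ppm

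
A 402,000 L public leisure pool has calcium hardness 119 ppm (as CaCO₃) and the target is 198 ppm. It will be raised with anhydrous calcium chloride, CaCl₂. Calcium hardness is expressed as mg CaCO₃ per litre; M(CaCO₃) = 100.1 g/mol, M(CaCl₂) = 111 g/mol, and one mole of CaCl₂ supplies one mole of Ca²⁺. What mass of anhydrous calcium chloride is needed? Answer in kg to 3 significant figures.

35.2 kg

Hardness to add: (198 − 119) = 79 mg/L as CaCO₃ × 402,000 L = 31,760 g as CaCO₃.
Moles of Ca²⁺ (1 mol Ca²⁺ ≡ 1 mol CaCO₃): 31,760 / 100.1 g/mol = 317.3 mol.
Mass of CaCl₂: 317.3 × 111 = 35,220 g.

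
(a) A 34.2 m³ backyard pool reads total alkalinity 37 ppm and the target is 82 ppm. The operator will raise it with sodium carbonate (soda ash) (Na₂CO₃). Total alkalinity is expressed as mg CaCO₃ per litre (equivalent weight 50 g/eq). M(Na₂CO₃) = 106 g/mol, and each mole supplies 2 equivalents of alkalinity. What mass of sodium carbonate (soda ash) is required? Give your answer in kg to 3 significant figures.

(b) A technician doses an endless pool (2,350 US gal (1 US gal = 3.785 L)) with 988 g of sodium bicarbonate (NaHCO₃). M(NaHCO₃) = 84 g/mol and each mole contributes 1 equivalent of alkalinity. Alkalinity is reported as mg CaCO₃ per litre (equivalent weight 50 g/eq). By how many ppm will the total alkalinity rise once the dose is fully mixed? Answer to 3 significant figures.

(a) Volume: 34.2 m³ = 34,200 L.
(a) Alkalinity to add: (82 − 37) = 45 mg/L as CaCO₃ × 34,200 L = 1539 g as CaCO₃.
(a) Equivalents: 1539 g ÷ 50 g/eq = 30.78 eq.
(a) Each mole of Na₂CO₃ supplies 2 eq, so 30.78 / 2 = 15.39 mol.
(a) Mass: 15.39 mol × 106 g/mol = 1631 g.

(b) Volume: 2,350 US gal × 3.785 L/gal = 8,895 L.
(b) Moles of NaHCO₃: 988 g ÷ 84 g/mol = 11.76 mol → 11.76 eq of alkalinity.
(b) As CaCO₃: 11.76 eq × 50 g/eq = 588.1 g.
(b) Rise: 588.1 g / 8,895 L × 1000 = 66.12 mg/L.

(a) 1.63 kg; (b) 66.1 ppm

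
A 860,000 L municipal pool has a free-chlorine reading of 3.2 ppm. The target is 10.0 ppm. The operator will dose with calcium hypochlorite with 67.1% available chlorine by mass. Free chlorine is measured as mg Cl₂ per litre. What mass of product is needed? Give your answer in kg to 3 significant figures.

8.72 kg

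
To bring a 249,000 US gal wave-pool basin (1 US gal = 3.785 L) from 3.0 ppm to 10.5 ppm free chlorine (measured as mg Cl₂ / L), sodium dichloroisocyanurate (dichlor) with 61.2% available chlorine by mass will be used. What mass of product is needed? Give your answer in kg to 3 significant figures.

11.5 kg

Volume: 249,000 US gal × 3.785 L/gal = 942,465 L.
Chlorine deficit: 10.5 − 3.0 = 7.5 ppm = 7.5 mg/L as Cl₂.
Cl₂ equivalent needed: 7.5 mg/L × 942,465 L = 7,068,000 mg = 7068 g.
Product at 61.2% available chlorine: 7068 / 0.612 = 11,550 g.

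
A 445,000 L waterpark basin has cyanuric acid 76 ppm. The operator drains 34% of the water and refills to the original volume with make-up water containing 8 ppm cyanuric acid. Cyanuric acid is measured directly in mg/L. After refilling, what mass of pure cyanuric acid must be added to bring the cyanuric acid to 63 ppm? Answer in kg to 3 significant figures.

4.50 kg

After draining 34% and refilling: 76 × 0.66 + 8 × 0.34 = 52.88 ppm.
Deficit to target: 63 − 52.88 = 10.12 mg/L.
Mass: 10.12 mg/L × 445,000 L = 4503 g cyanuric acid.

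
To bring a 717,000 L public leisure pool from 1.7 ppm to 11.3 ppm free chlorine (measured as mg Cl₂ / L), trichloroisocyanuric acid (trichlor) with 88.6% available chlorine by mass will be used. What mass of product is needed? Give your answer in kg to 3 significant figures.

Chlorine deficit: 11.3 − 1.7 = 9.6 ppm = 9.6 mg/L as Cl₂.
Cl₂ equivalent needed: 9.6 mg/L × 717,000 L = 6,883,000 mg = 6883 g.
Product at 88.6% available chlorine: 6883 / 0.886 = 7769 g.

7.77 kg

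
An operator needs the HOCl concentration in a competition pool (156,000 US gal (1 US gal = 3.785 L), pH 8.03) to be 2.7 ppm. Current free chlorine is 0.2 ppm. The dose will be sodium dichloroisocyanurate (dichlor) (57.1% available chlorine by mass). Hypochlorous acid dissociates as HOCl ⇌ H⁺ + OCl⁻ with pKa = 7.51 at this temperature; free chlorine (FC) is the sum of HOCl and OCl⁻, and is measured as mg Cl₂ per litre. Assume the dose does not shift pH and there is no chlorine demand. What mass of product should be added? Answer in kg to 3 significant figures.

Volume: 156,000 US gal × 3.785 L/gal = 590,460 L.
[OCl⁻]/[HOCl] = 10^(pH − pKa) = 10^(8.03 − 7.51) = 3.311; fraction as HOCl = 1/(1 + 3.311) = 0.2319.
Free chlorine required for 2.7 ppm HOCl: 2.7 / 0.2319 = 11.64 ppm.
FC to add: 11.64 − 0.2 = 11.44 mg/L as Cl₂.
Cl₂ equivalent: 11.44 mg/L × 590,460 L = 6755 g.
Product at 57.1% available Cl: 6755 / 0.571 = 11,830 g.

11.8 kg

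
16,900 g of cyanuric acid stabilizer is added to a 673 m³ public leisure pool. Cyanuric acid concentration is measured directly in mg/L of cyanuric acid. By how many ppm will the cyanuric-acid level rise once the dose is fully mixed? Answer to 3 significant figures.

25.1 ppm

Volume: 673 m³ = 673,000 L.
Rise: 16,900 g / 673,000 L × 1000 = 25.11 mg/L.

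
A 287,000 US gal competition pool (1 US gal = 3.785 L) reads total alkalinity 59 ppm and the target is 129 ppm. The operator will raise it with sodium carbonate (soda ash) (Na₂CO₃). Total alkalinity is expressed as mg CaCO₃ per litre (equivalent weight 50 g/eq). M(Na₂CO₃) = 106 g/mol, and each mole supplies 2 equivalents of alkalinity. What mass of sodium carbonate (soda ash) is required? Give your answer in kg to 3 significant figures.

80.6 kg

Volume: 287,000 US gal × 3.785 L/gal = 1,086,295 L.
Alkalinity to add: (129 − 59) = 70 mg/L as CaCO₃ × 1,086,295 L = 76,040 g as CaCO₃.
Equivalents: 76,040 g ÷ 50 g/eq = 1521 eq.
Each mole of Na₂CO₃ supplies 2 eq, so 1521 / 2 = 760.4 mol.
Mass: 760.4 mol × 106 g/mol = 80,600 g.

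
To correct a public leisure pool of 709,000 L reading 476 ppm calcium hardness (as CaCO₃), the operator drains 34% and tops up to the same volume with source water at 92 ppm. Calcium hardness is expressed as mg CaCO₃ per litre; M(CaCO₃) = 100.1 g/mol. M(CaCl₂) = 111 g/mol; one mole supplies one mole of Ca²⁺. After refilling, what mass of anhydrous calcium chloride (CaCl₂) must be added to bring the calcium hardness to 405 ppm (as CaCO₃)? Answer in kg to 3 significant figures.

46.8 kg

After draining 34% and refilling: 476 × 0.66 + 92 × 0.34 = 345.44 ppm.
Deficit to target: 405 − 345.44 = 59.56 mg/L.
As CaCO₃: 59.56 mg/L × 709,000 L = 42,230 g; ÷ 100.1 = 421.9 mol Ca²⁺.
Mass: 421.9 × 111 = 46,830 g.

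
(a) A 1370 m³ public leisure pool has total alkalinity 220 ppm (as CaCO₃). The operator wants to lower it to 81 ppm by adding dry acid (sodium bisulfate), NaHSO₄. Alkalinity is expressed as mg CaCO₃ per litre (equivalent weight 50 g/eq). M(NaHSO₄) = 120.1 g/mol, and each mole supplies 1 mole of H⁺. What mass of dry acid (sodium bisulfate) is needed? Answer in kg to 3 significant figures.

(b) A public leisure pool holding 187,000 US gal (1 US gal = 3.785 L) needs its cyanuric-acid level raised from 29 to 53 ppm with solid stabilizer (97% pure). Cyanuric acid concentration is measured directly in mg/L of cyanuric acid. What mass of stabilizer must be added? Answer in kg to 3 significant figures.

(a) Volume: 1370 m³ = 1,370,000 L.
(a) Alkalinity to neutralize: (220 − 81) = 139 mg/L as CaCO₃ × 1,370,000 L = 190,400 g as CaCO₃.
(a) Equivalents of H⁺ required: 190,400 ÷ 50 g/eq = 3809 eq = 3809 mol NaHSO₄.
(a) Mass of NaHSO₄: 3809 × 120.1 = 457,400 g.

(b) Volume: 187,000 US gal × 3.785 L/gal = 707,795 L.
(b) CYA to add: (53 − 29) = 24 mg/L × 707,795 L = 16,990 g cyanuric acid.
(b) At 97% purity: 16,990 / 0.97 = 17,510 g product.

(a) 457 kg; (b) 17.5 kg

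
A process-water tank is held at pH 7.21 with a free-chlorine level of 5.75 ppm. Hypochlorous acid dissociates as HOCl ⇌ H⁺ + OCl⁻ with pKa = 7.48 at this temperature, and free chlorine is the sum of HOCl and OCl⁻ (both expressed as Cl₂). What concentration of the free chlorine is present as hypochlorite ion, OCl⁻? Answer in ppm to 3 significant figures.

[OCl⁻]/[HOCl] = 10^(pH − pKa) = 10^(7.21 − 7.48) = 10^-0.27 = 0.537.
Fraction as HOCl = 1 / (1 + 0.537) = 0.6506.
OCl⁻ = (1 − 0.6506) × 5.75 ppm = 2.009 ppm.

2.01 ppm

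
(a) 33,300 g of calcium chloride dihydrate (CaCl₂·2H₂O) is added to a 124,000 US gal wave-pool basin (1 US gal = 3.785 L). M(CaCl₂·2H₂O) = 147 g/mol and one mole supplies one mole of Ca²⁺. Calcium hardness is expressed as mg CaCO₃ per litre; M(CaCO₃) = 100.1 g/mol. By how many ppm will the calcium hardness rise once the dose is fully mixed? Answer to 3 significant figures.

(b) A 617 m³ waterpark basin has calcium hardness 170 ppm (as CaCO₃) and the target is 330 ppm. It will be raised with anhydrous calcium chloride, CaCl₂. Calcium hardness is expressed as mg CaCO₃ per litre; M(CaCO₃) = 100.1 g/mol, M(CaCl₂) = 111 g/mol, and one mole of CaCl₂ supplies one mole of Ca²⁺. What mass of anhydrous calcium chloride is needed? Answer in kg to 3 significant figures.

(a) 48.3 ppm; (b) 109 kg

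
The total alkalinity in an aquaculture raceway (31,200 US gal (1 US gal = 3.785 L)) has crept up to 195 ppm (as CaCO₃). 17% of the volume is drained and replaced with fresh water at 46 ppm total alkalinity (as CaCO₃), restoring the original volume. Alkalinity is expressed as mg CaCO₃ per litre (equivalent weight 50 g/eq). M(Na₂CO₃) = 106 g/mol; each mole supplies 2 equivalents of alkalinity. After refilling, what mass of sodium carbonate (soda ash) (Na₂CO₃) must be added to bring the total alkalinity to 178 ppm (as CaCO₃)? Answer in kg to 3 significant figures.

Volume: 31,200 US gal × 3.785 L/gal = 118,092 L.
After draining 17% and refilling: 195 × 0.83 + 46 × 0.17 = 169.67 ppm.
Deficit to target: 178 − 169.67 = 8.33 mg/L.
As CaCO₃: 8.33 mg/L × 118,092 L = 983.7 g; ÷ 50 g/eq ÷ 2 = 9.837 mol Na₂CO₃.
Mass: 9.837 × 106 = 1043 g.

1.04 kg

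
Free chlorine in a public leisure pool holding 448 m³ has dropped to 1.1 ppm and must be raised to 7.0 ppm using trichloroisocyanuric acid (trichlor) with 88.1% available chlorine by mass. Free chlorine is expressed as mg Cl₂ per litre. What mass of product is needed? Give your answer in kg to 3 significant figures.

3.00 kg

Volume: 448 m³ = 448,000 L.
Chlorine deficit: 7.0 − 1.1 = 5.9 ppm = 5.9 mg/L as Cl₂.
Cl₂ equivalent needed: 5.9 mg/L × 448,000 L = 2,643,000 mg = 2643 g.
Product at 88.1% available chlorine: 2643 / 0.881 = 3000 g.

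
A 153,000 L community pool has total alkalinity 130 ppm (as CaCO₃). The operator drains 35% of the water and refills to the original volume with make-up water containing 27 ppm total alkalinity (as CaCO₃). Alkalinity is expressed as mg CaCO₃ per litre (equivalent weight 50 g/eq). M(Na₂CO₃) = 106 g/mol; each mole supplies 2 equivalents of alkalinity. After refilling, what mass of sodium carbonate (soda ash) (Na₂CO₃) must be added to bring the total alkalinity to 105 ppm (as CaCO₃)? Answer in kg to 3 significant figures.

After draining 35% and refilling: 130 × 0.65 + 27 × 0.35 = 93.95 ppm.
Deficit to target: 105 − 93.95 = 11.05 mg/L.
As CaCO₃: 11.05 mg/L × 153,000 L = 1691 g; ÷ 50 g/eq ÷ 2 = 16.91 mol Na₂CO₃.
Mass: 16.91 × 106 = 1792 g.

1.79 kg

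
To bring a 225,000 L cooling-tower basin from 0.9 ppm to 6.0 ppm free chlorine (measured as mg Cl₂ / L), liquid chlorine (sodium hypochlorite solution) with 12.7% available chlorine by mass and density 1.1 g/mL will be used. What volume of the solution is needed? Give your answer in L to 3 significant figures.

Chlorine deficit: 6.0 − 0.9 = 5.1 ppm = 5.1 mg/L as Cl₂.
Cl₂ equivalent needed: 5.1 mg/L × 225,000 L = 1,148,000 mg = 1148 g.
Product at 12.7% available chlorine: 1148 / 0.127 = 9035 g.
Volume at density 1.1 g/mL: 9035 g ÷ 1.1 g/mL = 8214 mL.

8.21 L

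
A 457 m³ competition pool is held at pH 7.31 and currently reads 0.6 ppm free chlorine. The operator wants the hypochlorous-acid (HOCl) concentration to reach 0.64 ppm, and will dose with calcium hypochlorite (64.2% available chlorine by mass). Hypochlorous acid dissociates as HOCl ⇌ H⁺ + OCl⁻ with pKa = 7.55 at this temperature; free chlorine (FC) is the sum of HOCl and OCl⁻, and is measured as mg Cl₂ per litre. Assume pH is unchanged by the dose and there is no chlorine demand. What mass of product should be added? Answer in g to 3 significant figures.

291 g

Volume: 457 m³ = 457,000 L.
[OCl⁻]/[HOCl] = 10^(pH − pKa) = 10^(7.31 − 7.55) = 0.5754; fraction as HOCl = 1/(1 + 0.5754) = 0.6347.
Free chlorine required for 0.64 ppm HOCl: 0.64 / 0.6347 = 1.008 ppm.
FC to add: 1.008 − 0.6 = 0.4083 mg/L as Cl₂.
Cl₂ equivalent: 0.4083 mg/L × 457,000 L = 186.6 g.
Product at 64.2% available Cl: 186.6 / 0.642 = 290.6 g.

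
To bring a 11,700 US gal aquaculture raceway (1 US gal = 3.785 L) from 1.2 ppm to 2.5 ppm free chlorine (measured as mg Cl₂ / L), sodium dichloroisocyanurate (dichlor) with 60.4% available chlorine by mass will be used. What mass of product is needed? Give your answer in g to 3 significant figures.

95.3 g

Volume: 11,700 US gal × 3.785 L/gal = 44,284 L.
Chlorine deficit: 2.5 − 1.2 = 1.3 ppm = 1.3 mg/L as Cl₂.
Cl₂ equivalent needed: 1.3 mg/L × 44,284 L = 57,570 mg = 57.57 g.
Product at 60.4% available chlorine: 57.57 / 0.604 = 95.31 g.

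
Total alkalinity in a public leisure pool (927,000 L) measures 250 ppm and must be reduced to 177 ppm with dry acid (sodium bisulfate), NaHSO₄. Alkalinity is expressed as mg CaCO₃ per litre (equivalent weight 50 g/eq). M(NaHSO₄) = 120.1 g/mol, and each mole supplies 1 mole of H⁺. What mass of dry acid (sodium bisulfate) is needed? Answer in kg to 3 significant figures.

163 kg

Alkalinity to neutralize: (250 − 177) = 73 mg/L as CaCO₃ × 927,000 L = 67,670 g as CaCO₃.
Equivalents of H⁺ required: 67,670 ÷ 50 g/eq = 1353 eq = 1353 mol NaHSO₄.
Mass of NaHSO₄: 1353 × 120.1 = 162,500 g.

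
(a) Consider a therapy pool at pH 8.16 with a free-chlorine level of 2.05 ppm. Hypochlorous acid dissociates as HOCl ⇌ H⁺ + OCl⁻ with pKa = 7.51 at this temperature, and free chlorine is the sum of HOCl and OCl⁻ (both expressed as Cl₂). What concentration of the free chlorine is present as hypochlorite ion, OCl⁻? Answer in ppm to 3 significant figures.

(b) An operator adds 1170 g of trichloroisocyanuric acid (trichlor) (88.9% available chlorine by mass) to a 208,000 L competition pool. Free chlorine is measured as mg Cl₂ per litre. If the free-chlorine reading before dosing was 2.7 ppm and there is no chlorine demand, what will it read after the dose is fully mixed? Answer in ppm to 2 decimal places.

(a) 1.68 ppm; (b) 7.70 ppm

(a) [OCl⁻]/[HOCl] = 10^(pH − pKa) = 10^(8.16 − 7.51) = 10^0.65 = 4.467.
(a) Fraction as HOCl = 1 / (1 + 4.467) = 0.1829.
(a) OCl⁻ = (1 − 0.1829) × 2.05 ppm = 1.675 ppm.

(b) Available chlorine delivered: 1170 g × 0.889 = 1040 g as Cl₂.
(b) Concentration rise: 1040 g / 208,000 L = 5.001 mg/L = 5.00 ppm.
(b) Final FC: 2.7 + 5.00 = 7.70 ppm.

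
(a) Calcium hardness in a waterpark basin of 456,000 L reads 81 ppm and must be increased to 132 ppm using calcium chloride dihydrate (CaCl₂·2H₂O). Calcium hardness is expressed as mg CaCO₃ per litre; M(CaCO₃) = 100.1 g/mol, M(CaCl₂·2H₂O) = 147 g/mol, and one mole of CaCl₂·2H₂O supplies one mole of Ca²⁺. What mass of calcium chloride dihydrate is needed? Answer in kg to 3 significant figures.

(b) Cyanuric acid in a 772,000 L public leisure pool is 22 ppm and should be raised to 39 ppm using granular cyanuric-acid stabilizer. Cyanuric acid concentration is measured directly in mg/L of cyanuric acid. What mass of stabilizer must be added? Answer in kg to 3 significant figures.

(a) 34.2 kg; (b) 13.1 kg

(a) Hardness to add: (132 − 81) = 51 mg/L as CaCO₃ × 456,000 L = 23,260 g as CaCO₃.
(a) Moles of Ca²⁺ (1 mol Ca²⁺ ≡ 1 mol CaCO₃): 23,260 / 100.1 g/mol = 232.3 mol.
(a) Mass of CaCl₂·2H₂O: 232.3 × 147 = 34,150 g.

(b) CYA to add: (39 − 22) = 17 mg/L × 772,000 L = 13,120 g cyanuric acid.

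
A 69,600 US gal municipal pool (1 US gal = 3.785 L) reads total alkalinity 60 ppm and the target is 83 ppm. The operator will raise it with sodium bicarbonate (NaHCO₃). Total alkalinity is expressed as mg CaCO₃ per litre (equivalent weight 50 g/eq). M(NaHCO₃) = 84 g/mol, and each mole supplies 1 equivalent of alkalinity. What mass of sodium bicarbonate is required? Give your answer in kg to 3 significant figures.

10.2 kg

Volume: 69,600 US gal × 3.785 L/gal = 263,436 L.
Alkalinity to add: (83 − 60) = 23 mg/L as CaCO₃ × 263,436 L = 6059 g as CaCO₃.
Equivalents: 6059 g ÷ 50 g/eq = 121.2 eq.
NaHCO₃ supplies 1 eq per mole → 121.2 mol.
Mass: 121.2 mol × 84 g/mol = 10,180 g.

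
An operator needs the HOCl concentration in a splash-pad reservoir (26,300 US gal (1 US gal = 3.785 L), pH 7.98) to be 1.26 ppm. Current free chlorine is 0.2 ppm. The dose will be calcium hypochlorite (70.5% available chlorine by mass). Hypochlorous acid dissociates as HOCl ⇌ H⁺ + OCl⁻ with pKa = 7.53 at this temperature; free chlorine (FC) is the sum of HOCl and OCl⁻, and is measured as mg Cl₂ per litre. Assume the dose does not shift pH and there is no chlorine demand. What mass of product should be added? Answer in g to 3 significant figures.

Volume: 26,300 US gal × 3.785 L/gal = 99,546 L.
[OCl⁻]/[HOCl] = 10^(pH − pKa) = 10^(7.98 − 7.53) = 2.818; fraction as HOCl = 1/(1 + 2.818) = 0.2619.
Free chlorine required for 1.26 ppm HOCl: 1.26 / 0.2619 = 4.811 ppm.
FC to add: 4.811 − 0.2 = 4.611 mg/L as Cl₂.
Cl₂ equivalent: 4.611 mg/L × 99,546 L = 459 g.
Product at 70.5% available Cl: 459 / 0.705 = 651.1 g.

651 g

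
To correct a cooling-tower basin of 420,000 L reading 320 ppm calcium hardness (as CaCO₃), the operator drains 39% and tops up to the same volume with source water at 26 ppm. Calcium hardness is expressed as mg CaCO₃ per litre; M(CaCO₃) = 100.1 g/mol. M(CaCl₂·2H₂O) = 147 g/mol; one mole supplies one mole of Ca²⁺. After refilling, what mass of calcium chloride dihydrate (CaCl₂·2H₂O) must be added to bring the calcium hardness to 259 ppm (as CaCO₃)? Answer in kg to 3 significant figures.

33.1 kg

After draining 39% and refilling: 320 × 0.61 + 26 × 0.39 = 205.34 ppm.
Deficit to target: 259 − 205.34 = 53.66 mg/L.
As CaCO₃: 53.66 mg/L × 420,000 L = 22,540 g; ÷ 100.1 = 225.1 mol Ca²⁺.
Mass: 225.1 × 147 = 33,100 g.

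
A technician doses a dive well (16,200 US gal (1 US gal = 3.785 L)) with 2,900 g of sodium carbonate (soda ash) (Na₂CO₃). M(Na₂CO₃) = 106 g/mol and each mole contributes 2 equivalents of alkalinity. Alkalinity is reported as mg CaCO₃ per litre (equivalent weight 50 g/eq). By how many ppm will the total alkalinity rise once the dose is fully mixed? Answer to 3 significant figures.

44.6 ppm

Volume: 16,200 US gal × 3.785 L/gal = 61,317 L.
Moles of Na₂CO₃: 2,900 g ÷ 106 g/mol = 27.36 mol → 54.72 eq of alkalinity.
As CaCO₃: 54.72 eq × 50 g/eq = 2736 g.
Rise: 2736 g / 61,317 L × 1000 = 44.62 mg/L.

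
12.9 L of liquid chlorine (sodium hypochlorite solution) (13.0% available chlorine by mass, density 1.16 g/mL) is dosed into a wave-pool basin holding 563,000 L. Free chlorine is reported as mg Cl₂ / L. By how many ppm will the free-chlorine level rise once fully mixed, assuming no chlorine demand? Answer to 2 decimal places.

3.46 ppm

Mass of solution: 12.9 L × 1000 mL/L × 1.16 g/mL = 14,960 g.
Available chlorine delivered: 14,960 g × 0.13 = 1945 g as Cl₂.
Concentration rise: 1945 g / 563,000 L = 3.455 mg/L = 3.46 ppm.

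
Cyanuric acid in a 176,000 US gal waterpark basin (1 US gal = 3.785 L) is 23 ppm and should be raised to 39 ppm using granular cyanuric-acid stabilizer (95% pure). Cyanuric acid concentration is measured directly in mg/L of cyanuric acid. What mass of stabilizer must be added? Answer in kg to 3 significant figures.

11.2 kg

Volume: 176,000 US gal × 3.785 L/gal = 666,160 L.
CYA to add: (39 − 23) = 16 mg/L × 666,160 L = 10,660 g cyanuric acid.
At 95% purity: 10,660 / 0.95 = 11,220 g product.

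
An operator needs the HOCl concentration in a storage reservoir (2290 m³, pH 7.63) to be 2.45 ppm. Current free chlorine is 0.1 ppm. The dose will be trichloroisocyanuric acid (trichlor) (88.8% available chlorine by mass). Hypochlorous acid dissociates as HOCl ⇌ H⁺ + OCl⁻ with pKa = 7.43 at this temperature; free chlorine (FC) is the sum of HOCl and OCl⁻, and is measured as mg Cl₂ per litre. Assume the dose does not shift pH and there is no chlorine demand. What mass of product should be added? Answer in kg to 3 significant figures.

16.1 kg

Volume: 2290 m³ = 2,290,000 L.
[OCl⁻]/[HOCl] = 10^(pH − pKa) = 10^(7.63 − 7.43) = 1.585; fraction as HOCl = 1/(1 + 1.585) = 0.3869.
Free chlorine required for 2.45 ppm HOCl: 2.45 / 0.3869 = 6.333 ppm.
FC to add: 6.333 − 0.1 = 6.233 mg/L as Cl₂.
Cl₂ equivalent: 6.233 mg/L × 2,290,000 L = 14,270 g.
Product at 88.8% available Cl: 14,270 / 0.888 = 16,070 g.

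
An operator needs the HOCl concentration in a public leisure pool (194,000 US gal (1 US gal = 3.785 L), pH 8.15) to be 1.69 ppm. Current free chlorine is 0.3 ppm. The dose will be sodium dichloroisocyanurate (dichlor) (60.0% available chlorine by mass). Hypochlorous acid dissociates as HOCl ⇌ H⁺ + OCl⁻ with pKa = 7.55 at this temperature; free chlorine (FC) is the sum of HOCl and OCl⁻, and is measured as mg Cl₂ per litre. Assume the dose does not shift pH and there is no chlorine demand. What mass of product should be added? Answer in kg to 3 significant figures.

Volume: 194,000 US gal × 3.785 L/gal = 734,290 L.
[OCl⁻]/[HOCl] = 10^(pH − pKa) = 10^(8.15 − 7.55) = 3.981; fraction as HOCl = 1/(1 + 3.981) = 0.2008.
Free chlorine required for 1.69 ppm HOCl: 1.69 / 0.2008 = 8.418 ppm.
FC to add: 8.418 − 0.3 = 8.118 mg/L as Cl₂.
Cl₂ equivalent: 8.118 mg/L × 734,290 L = 5961 g.
Product at 60.0% available Cl: 5961 / 0.6 = 9935 g.

9.93 kg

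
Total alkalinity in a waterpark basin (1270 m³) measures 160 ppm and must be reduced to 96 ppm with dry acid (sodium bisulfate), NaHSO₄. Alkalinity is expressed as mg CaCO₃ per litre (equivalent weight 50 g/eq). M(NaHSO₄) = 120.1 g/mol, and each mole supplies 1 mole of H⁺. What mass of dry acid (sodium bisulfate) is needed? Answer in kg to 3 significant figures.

Volume: 1270 m³ = 1,270,000 L.
Alkalinity to neutralize: (160 − 96) = 64 mg/L as CaCO₃ × 1,270,000 L = 81,280 g as CaCO₃.
Equivalents of H⁺ required: 81,280 ÷ 50 g/eq = 1626 eq = 1626 mol NaHSO₄.
Mass of NaHSO₄: 1626 × 120.1 = 195,200 g.

195 kg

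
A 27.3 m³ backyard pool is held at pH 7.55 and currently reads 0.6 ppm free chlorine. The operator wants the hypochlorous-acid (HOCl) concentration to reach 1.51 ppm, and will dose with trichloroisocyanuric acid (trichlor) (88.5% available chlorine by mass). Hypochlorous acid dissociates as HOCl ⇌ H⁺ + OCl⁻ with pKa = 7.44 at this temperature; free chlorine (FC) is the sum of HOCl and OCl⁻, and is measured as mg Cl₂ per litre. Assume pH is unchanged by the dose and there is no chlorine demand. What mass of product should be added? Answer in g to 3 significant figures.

88.1 g

Volume: 27.3 m³ = 27,300 L.
[OCl⁻]/[HOCl] = 10^(pH − pKa) = 10^(7.55 − 7.44) = 1.288; fraction as HOCl = 1/(1 + 1.288) = 0.437.
Free chlorine required for 1.51 ppm HOCl: 1.51 / 0.437 = 3.455 ppm.
FC to add: 3.455 − 0.6 = 2.855 mg/L as Cl₂.
Cl₂ equivalent: 2.855 mg/L × 27,300 L = 77.95 g.
Product at 88.5% available Cl: 77.95 / 0.885 = 88.08 g.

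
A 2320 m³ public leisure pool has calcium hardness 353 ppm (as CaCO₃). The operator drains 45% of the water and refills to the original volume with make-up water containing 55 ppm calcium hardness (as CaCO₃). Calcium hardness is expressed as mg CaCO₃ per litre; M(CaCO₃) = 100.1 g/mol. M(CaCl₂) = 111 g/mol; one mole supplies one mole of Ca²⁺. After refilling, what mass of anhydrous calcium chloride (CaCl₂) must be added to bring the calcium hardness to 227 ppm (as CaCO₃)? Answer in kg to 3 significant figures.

20.8 kg

Volume: 2320 m³ = 2,320,000 L.
After draining 45% and refilling: 353 × 0.55 + 55 × 0.45 = 218.9 ppm.
Deficit to target: 227 − 218.9 = 8.1 mg/L.
As CaCO₃: 8.1 mg/L × 2,320,000 L = 18,790 g; ÷ 100.1 = 187.7 mol Ca²⁺.
Mass: 187.7 × 111 = 20,840 g.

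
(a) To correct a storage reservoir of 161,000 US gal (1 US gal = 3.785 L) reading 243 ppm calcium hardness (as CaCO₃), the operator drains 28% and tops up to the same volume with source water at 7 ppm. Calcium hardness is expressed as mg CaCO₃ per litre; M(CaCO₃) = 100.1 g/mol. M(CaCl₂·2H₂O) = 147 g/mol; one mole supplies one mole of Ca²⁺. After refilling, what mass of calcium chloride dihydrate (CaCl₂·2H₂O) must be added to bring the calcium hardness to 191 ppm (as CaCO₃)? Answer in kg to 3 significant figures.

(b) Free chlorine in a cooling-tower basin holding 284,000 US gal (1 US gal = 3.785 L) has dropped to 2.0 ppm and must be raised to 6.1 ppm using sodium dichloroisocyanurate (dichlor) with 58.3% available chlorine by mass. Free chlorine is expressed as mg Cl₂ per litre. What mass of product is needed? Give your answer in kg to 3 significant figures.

(a) 12.6 kg; (b) 7.56 kg

(a) Volume: 161,000 US gal × 3.785 L/gal = 609,385 L.
(a) After draining 28% and refilling: 243 × 0.72 + 7 × 0.28 = 176.92 ppm.
(a) Deficit to target: 191 − 176.92 = 14.08 mg/L.
(a) As CaCO₃: 14.08 mg/L × 609,385 L = 8580 g; ÷ 100.1 = 85.72 mol Ca²⁺.
(a) Mass: 85.72 × 147 = 12,600 g.

(b) Volume: 284,000 US gal × 3.785 L/gal = 1,074,940 L.
(b) Chlorine deficit: 6.1 − 2.0 = 4.1 ppm = 4.1 mg/L as Cl₂.
(b) Cl₂ equivalent needed: 4.1 mg/L × 1,074,940 L = 4,407,000 mg = 4407 g.
(b) Product at 58.3% available chlorine: 4407 / 0.583 = 7560 g.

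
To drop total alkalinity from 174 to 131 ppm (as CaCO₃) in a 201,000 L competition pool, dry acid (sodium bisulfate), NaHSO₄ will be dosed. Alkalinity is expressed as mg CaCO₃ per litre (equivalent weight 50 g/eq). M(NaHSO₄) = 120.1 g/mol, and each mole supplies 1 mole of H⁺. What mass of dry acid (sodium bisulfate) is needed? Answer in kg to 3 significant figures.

20.8 kg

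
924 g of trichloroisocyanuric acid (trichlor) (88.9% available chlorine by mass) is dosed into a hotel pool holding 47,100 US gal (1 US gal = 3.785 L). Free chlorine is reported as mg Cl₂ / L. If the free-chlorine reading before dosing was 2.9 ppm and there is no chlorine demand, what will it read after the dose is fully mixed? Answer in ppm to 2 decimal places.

7.51 ppm

Volume: 47,100 US gal × 3.785 L/gal = 178,274 L.
Available chlorine delivered: 924 g × 0.889 = 821.4 g as Cl₂.
Concentration rise: 821.4 g / 178,274 L = 4.608 mg/L = 4.61 ppm.
Final FC: 2.9 + 4.61 = 7.51 ppm.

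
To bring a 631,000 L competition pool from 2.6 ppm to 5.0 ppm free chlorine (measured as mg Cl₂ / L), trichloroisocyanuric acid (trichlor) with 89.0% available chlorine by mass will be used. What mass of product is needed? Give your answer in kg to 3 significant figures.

1.70 kg

Chlorine deficit: 5.0 − 2.6 = 2.4 ppm = 2.4 mg/L as Cl₂.
Cl₂ equivalent needed: 2.4 mg/L × 631,000 L = 1,514,000 mg = 1514 g.
Product at 89.0% available chlorine: 1514 / 0.89 = 1702 g.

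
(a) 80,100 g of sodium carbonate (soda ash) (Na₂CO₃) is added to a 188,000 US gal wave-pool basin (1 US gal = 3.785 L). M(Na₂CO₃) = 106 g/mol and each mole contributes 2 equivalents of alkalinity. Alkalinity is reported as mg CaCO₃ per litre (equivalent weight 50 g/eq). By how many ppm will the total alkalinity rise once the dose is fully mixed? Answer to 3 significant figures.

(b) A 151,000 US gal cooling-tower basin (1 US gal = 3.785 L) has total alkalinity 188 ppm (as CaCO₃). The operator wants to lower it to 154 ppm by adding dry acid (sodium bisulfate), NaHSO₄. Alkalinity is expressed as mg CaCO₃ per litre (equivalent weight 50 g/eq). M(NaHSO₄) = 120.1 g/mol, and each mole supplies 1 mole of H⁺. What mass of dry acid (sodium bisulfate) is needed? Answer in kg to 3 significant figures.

(a) 106 ppm; (b) 46.7 kg

(a) Volume: 188,000 US gal × 3.785 L/gal = 711,580 L.
(a) Moles of Na₂CO₃: 80,100 g ÷ 106 g/mol = 755.7 mol → 1511 eq of alkalinity.
(a) As CaCO₃: 1511 eq × 50 g/eq = 75,570 g.
(a) Rise: 75,570 g / 711,580 L × 1000 = 106.2 mg/L.

(b) Volume: 151,000 US gal × 3.785 L/gal = 571,535 L.
(b) Alkalinity to neutralize: (188 − 154) = 34 mg/L as CaCO₃ × 571,535 L = 19,430 g as CaCO₃.
(b) Equivalents of H⁺ required: 19,430 ÷ 50 g/eq = 388.6 eq = 388.6 mol NaHSO₄.
(b) Mass of NaHSO₄: 388.6 × 120.1 = 46,680 g.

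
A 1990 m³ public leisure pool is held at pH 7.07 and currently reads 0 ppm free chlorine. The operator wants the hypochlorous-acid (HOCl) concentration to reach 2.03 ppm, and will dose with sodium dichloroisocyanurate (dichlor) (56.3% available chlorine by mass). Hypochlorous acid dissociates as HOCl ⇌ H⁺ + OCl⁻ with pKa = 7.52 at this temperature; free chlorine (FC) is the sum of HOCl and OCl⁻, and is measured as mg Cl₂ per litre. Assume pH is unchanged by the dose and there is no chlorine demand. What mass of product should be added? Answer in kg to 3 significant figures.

9.72 kg

Volume: 1990 m³ = 1,990,000 L.
[OCl⁻]/[HOCl] = 10^(pH − pKa) = 10^(7.07 − 7.52) = 0.3548; fraction as HOCl = 1/(1 + 0.3548) = 0.7381.
Free chlorine required for 2.03 ppm HOCl: 2.03 / 0.7381 = 2.75 ppm.
FC to add: 2.75 − 0 = 2.75 mg/L as Cl₂.
Cl₂ equivalent: 2.75 mg/L × 1,990,000 L = 5473 g.
Product at 56.3% available Cl: 5473 / 0.563 = 9721 g.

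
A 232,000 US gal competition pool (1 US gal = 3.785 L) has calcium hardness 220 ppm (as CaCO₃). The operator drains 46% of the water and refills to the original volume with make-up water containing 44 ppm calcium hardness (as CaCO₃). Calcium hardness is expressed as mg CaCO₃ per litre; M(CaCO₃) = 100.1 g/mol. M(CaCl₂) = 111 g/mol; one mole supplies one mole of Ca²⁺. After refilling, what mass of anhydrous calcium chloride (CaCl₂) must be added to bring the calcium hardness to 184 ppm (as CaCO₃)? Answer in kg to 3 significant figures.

43.8 kg

Volume: 232,000 US gal × 3.785 L/gal = 878,120 L.
After draining 46% and refilling: 220 × 0.54 + 44 × 0.46 = 139.04 ppm.
Deficit to target: 184 − 139.04 = 44.96 mg/L.
As CaCO₃: 44.96 mg/L × 878,120 L = 39,480 g; ÷ 100.1 = 394.4 mol Ca²⁺.
Mass: 394.4 × 111 = 43,780 g.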